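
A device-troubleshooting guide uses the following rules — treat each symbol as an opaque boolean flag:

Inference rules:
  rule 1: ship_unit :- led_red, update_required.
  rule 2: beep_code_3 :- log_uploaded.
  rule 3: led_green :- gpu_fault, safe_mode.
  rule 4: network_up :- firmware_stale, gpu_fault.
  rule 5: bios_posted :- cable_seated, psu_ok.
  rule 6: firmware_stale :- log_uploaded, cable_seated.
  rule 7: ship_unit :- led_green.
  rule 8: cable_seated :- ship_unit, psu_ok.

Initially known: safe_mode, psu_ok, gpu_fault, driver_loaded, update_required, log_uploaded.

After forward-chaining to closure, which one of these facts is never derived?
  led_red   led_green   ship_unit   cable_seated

led_red

Round 1: rule 2 [beep_code_3 :- log_uploaded.]; rule 3 [led_green :- gpu_fault, safe_mode.]. New: beep_code_3, led_green.
Round 2: rule 7 [ship_unit :- led_green.]. New: ship_unit.
Round 3: rule 8 [cable_seated :- ship_unit, psu_ok.]. New: cable_seated.
Round 4: rule 5 [bios_posted :- cable_seated, psu_ok.]; rule 6 [firmware_stale :- log_uploaded, cable_seated.]. New: bios_posted, firmware_stale.
Round 5: rule 4 [network_up :- firmware_stale, gpu_fault.]. New: network_up.
Derived: ship_unit (round 2), led_green (round 1), cable_seated (round 3). led_red never appears in any round.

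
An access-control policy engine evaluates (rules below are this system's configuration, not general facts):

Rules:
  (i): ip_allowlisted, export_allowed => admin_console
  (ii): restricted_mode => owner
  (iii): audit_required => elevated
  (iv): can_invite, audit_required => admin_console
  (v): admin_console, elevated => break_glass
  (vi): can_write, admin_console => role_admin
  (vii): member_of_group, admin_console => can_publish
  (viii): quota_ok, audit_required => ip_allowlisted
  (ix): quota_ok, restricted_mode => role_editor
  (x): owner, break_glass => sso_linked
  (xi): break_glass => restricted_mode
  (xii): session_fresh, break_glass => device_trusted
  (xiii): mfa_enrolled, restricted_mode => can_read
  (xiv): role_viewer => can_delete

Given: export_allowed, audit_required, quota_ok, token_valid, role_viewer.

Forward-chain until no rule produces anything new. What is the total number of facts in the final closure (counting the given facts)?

[1] (iii) [audit_required => elevated]; (viii) [quota_ok, audit_required => ip_allowlisted]; (xiv) [role_viewer => can_delete]. ⇒ new: elevated, ip_allowlisted, can_delete.
[2] (i) [ip_allowlisted, export_allowed => admin_console]. ⇒ new: admin_console.
[3] (v) [admin_console, elevated => break_glass]. ⇒ new: break_glass.
[4] (xi) [break_glass => restricted_mode]. ⇒ new: restricted_mode.
[5] (ii) [restricted_mode => owner]; (ix) [quota_ok, restricted_mode => role_editor]. ⇒ new: owner, role_editor.
[6] (x) [owner, break_glass => sso_linked]. ⇒ new: sso_linked.
Closure: {admin_console, audit_required, break_glass, can_delete, elevated, export_allowed, ip_allowlisted, owner, quota_ok, restricted_mode, role_editor, role_viewer, sso_linked, token_valid} — 14 facts.

14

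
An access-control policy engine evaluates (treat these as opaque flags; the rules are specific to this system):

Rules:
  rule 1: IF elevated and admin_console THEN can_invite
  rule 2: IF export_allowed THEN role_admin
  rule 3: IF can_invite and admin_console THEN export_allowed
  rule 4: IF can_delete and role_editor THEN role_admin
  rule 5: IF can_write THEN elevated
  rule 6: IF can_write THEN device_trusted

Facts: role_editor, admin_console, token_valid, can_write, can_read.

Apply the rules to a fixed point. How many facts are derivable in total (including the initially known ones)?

10

Round 1: rule 5 [IF can_write THEN elevated]; rule 6 [IF can_write THEN device_trusted]. New: elevated, device_trusted.
Round 2: rule 1 [IF elevated and admin_console THEN can_invite]. New: can_invite.
Round 3: rule 3 [IF can_invite and admin_console THEN export_allowed]. New: export_allowed.
Round 4: rule 2 [IF export_allowed THEN role_admin]. New: role_admin.
Closure: {admin_console, can_invite, can_read, can_write, device_trusted, elevated, export_allowed, role_admin, role_editor, token_valid} — 10 facts.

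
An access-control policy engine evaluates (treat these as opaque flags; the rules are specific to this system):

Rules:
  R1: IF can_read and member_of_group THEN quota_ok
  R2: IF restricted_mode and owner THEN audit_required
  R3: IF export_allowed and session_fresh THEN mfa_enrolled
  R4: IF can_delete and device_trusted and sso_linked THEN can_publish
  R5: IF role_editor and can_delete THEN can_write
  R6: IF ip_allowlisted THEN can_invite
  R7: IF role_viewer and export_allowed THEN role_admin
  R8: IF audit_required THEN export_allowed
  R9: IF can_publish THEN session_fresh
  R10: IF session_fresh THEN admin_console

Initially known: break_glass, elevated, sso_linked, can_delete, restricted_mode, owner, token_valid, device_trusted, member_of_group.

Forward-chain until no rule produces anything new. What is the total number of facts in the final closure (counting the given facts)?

Round 1: R2 [IF restricted_mode and owner THEN audit_required]; R4 [IF can_delete and device_trusted and sso_linked THEN can_publish]. Adds audit_required, can_publish.
Round 2: R8 [IF audit_required THEN export_allowed]; R9 [IF can_publish THEN session_fresh]. Adds export_allowed, session_fresh.
Round 3: R3 [IF export_allowed and session_fresh THEN mfa_enrolled]; R10 [IF session_fresh THEN admin_console]. Adds mfa_enrolled, admin_console.
Closure: {admin_console, audit_required, break_glass, can_delete, can_publish, device_trusted, elevated, export_allowed, member_of_group, mfa_enrolled, owner, restricted_mode, session_fresh, sso_linked, token_valid} — 15 facts.

15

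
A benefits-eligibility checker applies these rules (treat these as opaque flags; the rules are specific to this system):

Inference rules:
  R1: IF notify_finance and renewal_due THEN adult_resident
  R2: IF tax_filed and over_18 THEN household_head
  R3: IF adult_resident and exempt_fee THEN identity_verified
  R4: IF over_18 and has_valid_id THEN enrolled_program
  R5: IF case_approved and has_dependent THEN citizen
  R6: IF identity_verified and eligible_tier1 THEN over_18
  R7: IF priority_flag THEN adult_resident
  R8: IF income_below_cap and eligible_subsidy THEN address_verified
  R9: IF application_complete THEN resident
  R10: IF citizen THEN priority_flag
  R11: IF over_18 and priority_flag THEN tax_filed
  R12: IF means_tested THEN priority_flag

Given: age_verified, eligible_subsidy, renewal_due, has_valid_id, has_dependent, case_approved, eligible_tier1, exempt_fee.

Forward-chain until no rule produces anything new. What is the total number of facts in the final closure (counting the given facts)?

Round 1 fires R5, giving citizen.
Round 2 fires R10, giving priority_flag.
Round 3 fires R7, giving adult_resident.
Round 4 fires R3, giving identity_verified.
Round 5 fires R6, giving over_18.
Round 6 fires R4, R11, giving enrolled_program, tax_filed.
Round 7 fires R2, giving household_head.
Closure: {adult_resident, age_verified, case_approved, citizen, eligible_subsidy, eligible_tier1, enrolled_program, exempt_fee, has_dependent, has_valid_id, household_head, identity_verified, over_18, priority_flag, renewal_due, tax_filed} — 16 facts.

16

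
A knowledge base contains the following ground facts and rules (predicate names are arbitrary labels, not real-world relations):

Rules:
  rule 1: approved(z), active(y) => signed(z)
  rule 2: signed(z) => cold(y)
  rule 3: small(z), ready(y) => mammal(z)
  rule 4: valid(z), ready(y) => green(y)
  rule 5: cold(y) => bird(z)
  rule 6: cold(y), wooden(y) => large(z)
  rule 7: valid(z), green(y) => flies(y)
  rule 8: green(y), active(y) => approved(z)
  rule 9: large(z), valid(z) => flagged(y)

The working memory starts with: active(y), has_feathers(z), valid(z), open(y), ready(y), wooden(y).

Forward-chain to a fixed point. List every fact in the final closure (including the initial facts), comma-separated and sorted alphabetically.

active(y), approved(z), bird(z), cold(y), flagged(y), flies(y), green(y), has_feathers(z), large(z), open(y), ready(y), signed(z), valid(z), wooden(y)

Round 1: rule 4 [valid(z), ready(y) => green(y)]. Adds green(y).
Round 2: rule 7 [valid(z), green(y) => flies(y)]; rule 8 [green(y), active(y) => approved(z)]. Adds flies(y), approved(z).
Round 3: rule 1 [approved(z), active(y) => signed(z)]. Adds signed(z).
Round 4: rule 2 [signed(z) => cold(y)]. Adds cold(y).
Round 5: rule 5 [cold(y) => bird(z)]; rule 6 [cold(y), wooden(y) => large(z)]. Adds bird(z), large(z).
Round 6: rule 9 [large(z), valid(z) => flagged(y)]. Adds flagged(y).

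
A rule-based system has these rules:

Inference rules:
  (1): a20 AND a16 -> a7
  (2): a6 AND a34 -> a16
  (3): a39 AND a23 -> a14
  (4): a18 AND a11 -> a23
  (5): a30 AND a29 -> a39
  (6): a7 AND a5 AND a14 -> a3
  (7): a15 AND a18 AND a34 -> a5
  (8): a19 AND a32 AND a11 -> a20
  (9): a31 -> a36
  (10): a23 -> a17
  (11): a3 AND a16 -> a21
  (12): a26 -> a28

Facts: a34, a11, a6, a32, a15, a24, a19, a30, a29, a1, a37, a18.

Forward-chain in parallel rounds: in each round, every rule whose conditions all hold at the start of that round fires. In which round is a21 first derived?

Round 1 — (2), (4), (5), (7), (8), derive a16, a23, a39, a5, a20.
Round 2 — (1), (3), (10), derive a7, a14, a17.
Round 3 — (6), derive a3.
Round 4 — (11), derive a21.
a21 first appears in round 4.

4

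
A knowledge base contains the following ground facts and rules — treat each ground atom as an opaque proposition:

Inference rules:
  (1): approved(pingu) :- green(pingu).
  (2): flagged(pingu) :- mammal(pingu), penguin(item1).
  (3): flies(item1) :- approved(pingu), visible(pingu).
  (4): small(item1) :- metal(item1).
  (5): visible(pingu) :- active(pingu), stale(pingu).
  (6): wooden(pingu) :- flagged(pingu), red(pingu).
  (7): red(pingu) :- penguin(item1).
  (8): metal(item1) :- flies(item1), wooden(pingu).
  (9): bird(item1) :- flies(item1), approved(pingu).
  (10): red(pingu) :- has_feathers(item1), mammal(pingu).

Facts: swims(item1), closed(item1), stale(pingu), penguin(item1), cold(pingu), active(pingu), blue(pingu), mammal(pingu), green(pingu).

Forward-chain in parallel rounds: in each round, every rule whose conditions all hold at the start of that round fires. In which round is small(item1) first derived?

4

Round 1: (1) [approved(pingu) :- green(pingu).]; (2) [flagged(pingu) :- mammal(pingu), penguin(item1).]; (5) [visible(pingu) :- active(pingu), stale(pingu).]; (7) [red(pingu) :- penguin(item1).]. New: approved(pingu), flagged(pingu), visible(pingu), red(pingu).
Round 2: (3) [flies(item1) :- approved(pingu), visible(pingu).]; (6) [wooden(pingu) :- flagged(pingu), red(pingu).]. New: flies(item1), wooden(pingu).
Round 3: (8) [metal(item1) :- flies(item1), wooden(pingu).]; (9) [bird(item1) :- flies(item1), approved(pingu).]. New: metal(item1), bird(item1).
Round 4: (4) [small(item1) :- metal(item1).]. New: small(item1).
small(item1) first appears in round 4.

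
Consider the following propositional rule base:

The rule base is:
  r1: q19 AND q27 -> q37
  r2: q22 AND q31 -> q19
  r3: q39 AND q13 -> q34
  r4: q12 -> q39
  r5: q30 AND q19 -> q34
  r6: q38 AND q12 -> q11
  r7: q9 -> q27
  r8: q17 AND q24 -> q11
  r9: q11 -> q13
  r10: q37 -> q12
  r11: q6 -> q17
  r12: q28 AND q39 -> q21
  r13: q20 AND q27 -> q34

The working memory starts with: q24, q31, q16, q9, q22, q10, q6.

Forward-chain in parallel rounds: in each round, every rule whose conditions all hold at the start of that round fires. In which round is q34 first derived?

5

[1] r2 [q22 AND q31 -> q19]; r7 [q9 -> q27]; r11 [q6 -> q17]. ⇒ new: q19, q27, q17.
[2] r1 [q19 AND q27 -> q37]; r8 [q17 AND q24 -> q11]. ⇒ new: q37, q11.
[3] r9 [q11 -> q13]; r10 [q37 -> q12]. ⇒ new: q13, q12.
[4] r4 [q12 -> q39]. ⇒ new: q39.
[5] r3 [q39 AND q13 -> q34]. ⇒ new: q34.
q34 first appears in round 5.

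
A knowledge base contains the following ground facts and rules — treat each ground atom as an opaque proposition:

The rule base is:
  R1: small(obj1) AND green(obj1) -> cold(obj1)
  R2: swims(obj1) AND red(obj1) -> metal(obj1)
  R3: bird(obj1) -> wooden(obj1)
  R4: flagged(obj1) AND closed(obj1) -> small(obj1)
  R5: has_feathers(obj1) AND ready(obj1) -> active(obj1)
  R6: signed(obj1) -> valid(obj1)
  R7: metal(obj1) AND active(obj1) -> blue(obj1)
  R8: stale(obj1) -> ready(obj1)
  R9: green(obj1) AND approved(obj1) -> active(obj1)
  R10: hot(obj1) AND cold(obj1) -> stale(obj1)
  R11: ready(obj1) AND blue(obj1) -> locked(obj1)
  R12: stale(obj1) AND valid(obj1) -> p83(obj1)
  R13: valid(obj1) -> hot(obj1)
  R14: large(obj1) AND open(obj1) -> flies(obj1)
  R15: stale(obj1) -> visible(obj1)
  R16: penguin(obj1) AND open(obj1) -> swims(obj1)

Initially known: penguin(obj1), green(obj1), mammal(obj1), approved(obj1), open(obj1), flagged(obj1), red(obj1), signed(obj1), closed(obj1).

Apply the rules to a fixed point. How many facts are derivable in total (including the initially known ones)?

22

Round 1: R4 [flagged(obj1) AND closed(obj1) -> small(obj1)]; R6 [signed(obj1) -> valid(obj1)]; R9 [green(obj1) AND approved(obj1) -> active(obj1)]; R16 [penguin(obj1) AND open(obj1) -> swims(obj1)]. New: small(obj1), valid(obj1), active(obj1), swims(obj1).
Round 2: R1 [small(obj1) AND green(obj1) -> cold(obj1)]; R2 [swims(obj1) AND red(obj1) -> metal(obj1)]; R13 [valid(obj1) -> hot(obj1)]. New: cold(obj1), metal(obj1), hot(obj1).
Round 3: R7 [metal(obj1) AND active(obj1) -> blue(obj1)]; R10 [hot(obj1) AND cold(obj1) -> stale(obj1)]. New: blue(obj1), stale(obj1).
Round 4: R8 [stale(obj1) -> ready(obj1)]; R12 [stale(obj1) AND valid(obj1) -> p83(obj1)]; R15 [stale(obj1) -> visible(obj1)]. New: ready(obj1), p83(obj1), visible(obj1).
Round 5: R11 [ready(obj1) AND blue(obj1) -> locked(obj1)]. New: locked(obj1).
Closure: {active(obj1), approved(obj1), blue(obj1), closed(obj1), cold(obj1), flagged(obj1), green(obj1), hot(obj1), locked(obj1), mammal(obj1), metal(obj1), open(obj1), p83(obj1), penguin(obj1), ready(obj1), red(obj1), signed(obj1), small(obj1), stale(obj1), swims(obj1), valid(obj1), visible(obj1)} — 22 facts.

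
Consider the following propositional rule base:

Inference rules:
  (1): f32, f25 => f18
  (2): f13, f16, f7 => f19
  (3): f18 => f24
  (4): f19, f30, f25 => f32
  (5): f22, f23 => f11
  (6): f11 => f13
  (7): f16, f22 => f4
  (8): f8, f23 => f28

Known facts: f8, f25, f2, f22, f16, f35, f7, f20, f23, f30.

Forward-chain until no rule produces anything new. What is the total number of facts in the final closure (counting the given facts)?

18

Round 1: (5) [f22, f23 => f11]; (7) [f16, f22 => f4]; (8) [f8, f23 => f28]. Adds f11, f4, f28.
Round 2: (6) [f11 => f13]. Adds f13.
Round 3: (2) [f13, f16, f7 => f19]. Adds f19.
Round 4: (4) [f19, f30, f25 => f32]. Adds f32.
Round 5: (1) [f32, f25 => f18]. Adds f18.
Round 6: (3) [f18 => f24]. Adds f24.
Closure: {f11, f13, f16, f18, f19, f2, f20, f22, f23, f24, f25, f28, f30, f32, f35, f4, f7, f8} — 18 facts.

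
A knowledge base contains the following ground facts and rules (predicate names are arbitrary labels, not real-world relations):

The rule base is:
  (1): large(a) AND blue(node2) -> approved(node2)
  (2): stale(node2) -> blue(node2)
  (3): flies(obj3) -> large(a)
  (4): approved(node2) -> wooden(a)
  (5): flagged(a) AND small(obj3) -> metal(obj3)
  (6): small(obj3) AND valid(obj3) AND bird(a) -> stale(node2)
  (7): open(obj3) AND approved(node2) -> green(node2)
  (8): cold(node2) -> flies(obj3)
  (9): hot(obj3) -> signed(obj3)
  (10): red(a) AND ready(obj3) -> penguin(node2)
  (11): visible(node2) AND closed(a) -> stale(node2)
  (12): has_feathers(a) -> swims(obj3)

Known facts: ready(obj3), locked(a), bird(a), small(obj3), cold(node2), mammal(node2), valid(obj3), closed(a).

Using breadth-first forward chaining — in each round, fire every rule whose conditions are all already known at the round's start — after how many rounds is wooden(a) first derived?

4

Round 1 — (6), (8), derive stale(node2), flies(obj3).
Round 2 — (2), (3), derive blue(node2), large(a).
Round 3 — (1), derive approved(node2).
Round 4 — (4), derive wooden(a).
wooden(a) first appears in round 4.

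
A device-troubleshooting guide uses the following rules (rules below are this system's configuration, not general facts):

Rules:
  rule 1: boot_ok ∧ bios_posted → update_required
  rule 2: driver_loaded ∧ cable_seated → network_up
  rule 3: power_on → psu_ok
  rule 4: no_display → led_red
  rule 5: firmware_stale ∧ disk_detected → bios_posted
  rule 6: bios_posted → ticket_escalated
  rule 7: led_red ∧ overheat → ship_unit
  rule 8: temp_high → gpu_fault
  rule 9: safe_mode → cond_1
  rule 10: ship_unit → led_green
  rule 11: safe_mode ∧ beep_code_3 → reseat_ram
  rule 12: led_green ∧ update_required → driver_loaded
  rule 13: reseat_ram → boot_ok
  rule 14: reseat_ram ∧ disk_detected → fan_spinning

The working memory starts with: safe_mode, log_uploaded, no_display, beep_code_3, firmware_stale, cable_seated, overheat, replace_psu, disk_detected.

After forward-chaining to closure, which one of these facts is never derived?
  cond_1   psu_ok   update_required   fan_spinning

[1] rule 4 [no_display → led_red]; rule 5 [firmware_stale ∧ disk_detected → bios_posted]; rule 9 [safe_mode → cond_1]; rule 11 [safe_mode ∧ beep_code_3 → reseat_ram]. ⇒ new: led_red, bios_posted, cond_1, reseat_ram.
[2] rule 6 [bios_posted → ticket_escalated]; rule 7 [led_red ∧ overheat → ship_unit]; rule 13 [reseat_ram → boot_ok]; rule 14 [reseat_ram ∧ disk_detected → fan_spinning]. ⇒ new: ticket_escalated, ship_unit, boot_ok, fan_spinning.
[3] rule 1 [boot_ok ∧ bios_posted → update_required]; rule 10 [ship_unit → led_green]. ⇒ new: update_required, led_green.
[4] rule 12 [led_green ∧ update_required → driver_loaded]. ⇒ new: driver_loaded.
[5] rule 2 [driver_loaded ∧ cable_seated → network_up]. ⇒ new: network_up.
Derived: update_required (round 3), cond_1 (round 1), fan_spinning (round 2). psu_ok never appears in any round.

psu_ok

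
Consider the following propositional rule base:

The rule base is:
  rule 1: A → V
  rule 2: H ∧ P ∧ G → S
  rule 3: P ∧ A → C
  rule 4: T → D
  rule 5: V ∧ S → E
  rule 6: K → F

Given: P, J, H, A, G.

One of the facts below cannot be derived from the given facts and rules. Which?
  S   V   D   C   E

D

Round 1 fires rule 1, rule 2, rule 3, giving V, S, C.
Round 2 fires rule 5, giving E.
Derived: E (round 2), V (round 1), C (round 1), S (round 1). D never appears in any round.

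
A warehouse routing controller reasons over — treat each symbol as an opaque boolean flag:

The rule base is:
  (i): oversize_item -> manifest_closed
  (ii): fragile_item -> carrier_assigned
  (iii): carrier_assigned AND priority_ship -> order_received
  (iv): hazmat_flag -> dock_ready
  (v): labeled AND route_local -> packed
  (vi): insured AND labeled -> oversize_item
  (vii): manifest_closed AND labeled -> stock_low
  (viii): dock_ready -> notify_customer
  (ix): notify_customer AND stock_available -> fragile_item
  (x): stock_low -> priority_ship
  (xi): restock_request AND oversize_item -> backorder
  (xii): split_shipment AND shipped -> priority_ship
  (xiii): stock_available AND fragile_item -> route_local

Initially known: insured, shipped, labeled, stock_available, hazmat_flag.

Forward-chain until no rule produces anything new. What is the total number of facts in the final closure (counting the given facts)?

16

Round 1: (iv) [hazmat_flag -> dock_ready]; (vi) [insured AND labeled -> oversize_item]. New: dock_ready, oversize_item.
Round 2: (i) [oversize_item -> manifest_closed]; (viii) [dock_ready -> notify_customer]. New: manifest_closed, notify_customer.
Round 3: (vii) [manifest_closed AND labeled -> stock_low]; (ix) [notify_customer AND stock_available -> fragile_item]. New: stock_low, fragile_item.
Round 4: (ii) [fragile_item -> carrier_assigned]; (x) [stock_low -> priority_ship]; (xiii) [stock_available AND fragile_item -> route_local]. New: carrier_assigned, priority_ship, route_local.
Round 5: (iii) [carrier_assigned AND priority_ship -> order_received]; (v) [labeled AND route_local -> packed]. New: order_received, packed.
Closure: {carrier_assigned, dock_ready, fragile_item, hazmat_flag, insured, labeled, manifest_closed, notify_customer, order_received, oversize_item, packed, priority_ship, route_local, shipped, stock_available, stock_low} — 16 facts.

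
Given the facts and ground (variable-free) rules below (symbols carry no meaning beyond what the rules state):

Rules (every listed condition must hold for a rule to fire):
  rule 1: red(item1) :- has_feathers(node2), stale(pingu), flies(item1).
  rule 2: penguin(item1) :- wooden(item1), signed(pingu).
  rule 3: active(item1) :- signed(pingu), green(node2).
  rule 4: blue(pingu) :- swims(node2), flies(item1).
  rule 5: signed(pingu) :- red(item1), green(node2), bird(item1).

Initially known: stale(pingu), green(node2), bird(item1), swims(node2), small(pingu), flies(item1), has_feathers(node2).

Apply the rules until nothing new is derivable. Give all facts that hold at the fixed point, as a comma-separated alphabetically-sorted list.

Round 1: rule 1 [red(item1) :- has_feathers(node2), stale(pingu), flies(item1).]; rule 4 [blue(pingu) :- swims(node2), flies(item1).]. New: red(item1), blue(pingu).
Round 2: rule 5 [signed(pingu) :- red(item1), green(node2), bird(item1).]. New: signed(pingu).
Round 3: rule 3 [active(item1) :- signed(pingu), green(node2).]. New: active(item1).

active(item1), bird(item1), blue(pingu), flies(item1), green(node2), has_feathers(node2), red(item1), signed(pingu), small(pingu), stale(pingu), swims(node2)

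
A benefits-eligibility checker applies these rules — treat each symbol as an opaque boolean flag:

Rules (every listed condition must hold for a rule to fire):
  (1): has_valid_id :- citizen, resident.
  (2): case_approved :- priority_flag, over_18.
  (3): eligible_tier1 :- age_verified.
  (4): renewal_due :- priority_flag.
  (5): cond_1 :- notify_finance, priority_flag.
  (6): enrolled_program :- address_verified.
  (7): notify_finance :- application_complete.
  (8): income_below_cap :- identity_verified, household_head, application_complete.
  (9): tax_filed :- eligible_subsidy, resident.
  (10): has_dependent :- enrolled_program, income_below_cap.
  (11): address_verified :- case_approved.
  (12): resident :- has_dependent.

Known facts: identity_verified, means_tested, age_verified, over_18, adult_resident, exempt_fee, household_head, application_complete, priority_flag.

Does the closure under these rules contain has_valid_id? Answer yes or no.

Round 1 — (2), (3), (4), (7), (8), derive case_approved, eligible_tier1, renewal_due, notify_finance, income_below_cap.
Round 2 — (5), (11), derive cond_1, address_verified.
Round 3 — (6), derive enrolled_program.
Round 4 — (10), derive has_dependent.
Round 5 — (12), derive resident.
Fixed point reached. has_valid_id is concluded only by (1); (1) needs citizen (never derived).

no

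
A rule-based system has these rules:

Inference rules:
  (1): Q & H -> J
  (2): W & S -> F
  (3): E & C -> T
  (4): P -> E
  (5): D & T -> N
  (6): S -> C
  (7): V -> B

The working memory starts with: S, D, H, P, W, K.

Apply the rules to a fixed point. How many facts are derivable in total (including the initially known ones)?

11

[1] (2) [W & S -> F]; (4) [P -> E]; (6) [S -> C]. ⇒ new: F, E, C.
[2] (3) [E & C -> T]. ⇒ new: T.
[3] (5) [D & T -> N]. ⇒ new: N.
Closure: {C, D, E, F, H, K, N, P, S, T, W} — 11 facts.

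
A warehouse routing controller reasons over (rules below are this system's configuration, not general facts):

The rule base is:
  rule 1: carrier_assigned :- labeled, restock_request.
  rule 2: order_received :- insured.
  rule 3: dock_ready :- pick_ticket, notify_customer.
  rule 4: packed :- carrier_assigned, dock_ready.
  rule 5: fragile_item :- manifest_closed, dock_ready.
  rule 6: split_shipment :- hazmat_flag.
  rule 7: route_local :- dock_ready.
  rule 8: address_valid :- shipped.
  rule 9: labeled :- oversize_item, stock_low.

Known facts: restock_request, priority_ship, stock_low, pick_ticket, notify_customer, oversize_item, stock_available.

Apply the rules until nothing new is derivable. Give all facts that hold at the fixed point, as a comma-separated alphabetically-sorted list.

Round 1 fires rule 3, rule 9, giving dock_ready, labeled.
Round 2 fires rule 1, rule 7, giving carrier_assigned, route_local.
Round 3 fires rule 4, giving packed.

carrier_assigned, dock_ready, labeled, notify_customer, oversize_item, packed, pick_ticket, priority_ship, restock_request, route_local, stock_available, stock_low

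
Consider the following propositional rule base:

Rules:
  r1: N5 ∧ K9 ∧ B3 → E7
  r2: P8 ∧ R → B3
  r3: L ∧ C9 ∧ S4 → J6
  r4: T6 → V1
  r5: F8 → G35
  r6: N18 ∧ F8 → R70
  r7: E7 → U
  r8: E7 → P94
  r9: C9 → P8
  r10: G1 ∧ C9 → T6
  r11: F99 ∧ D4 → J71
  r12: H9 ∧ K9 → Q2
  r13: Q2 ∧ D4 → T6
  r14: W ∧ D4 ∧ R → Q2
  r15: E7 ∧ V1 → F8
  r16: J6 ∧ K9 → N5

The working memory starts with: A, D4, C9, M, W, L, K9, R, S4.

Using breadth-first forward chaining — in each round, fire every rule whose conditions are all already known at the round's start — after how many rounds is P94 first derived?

4

Round 1: r3 [L ∧ C9 ∧ S4 → J6]; r9 [C9 → P8]; r14 [W ∧ D4 ∧ R → Q2]. New: J6, P8, Q2.
Round 2: r2 [P8 ∧ R → B3]; r13 [Q2 ∧ D4 → T6]; r16 [J6 ∧ K9 → N5]. New: B3, T6, N5.
Round 3: r1 [N5 ∧ K9 ∧ B3 → E7]; r4 [T6 → V1]. New: E7, V1.
Round 4: r7 [E7 → U]; r8 [E7 → P94]; r15 [E7 ∧ V1 → F8]. New: U, P94, F8.
P94 first appears in round 4.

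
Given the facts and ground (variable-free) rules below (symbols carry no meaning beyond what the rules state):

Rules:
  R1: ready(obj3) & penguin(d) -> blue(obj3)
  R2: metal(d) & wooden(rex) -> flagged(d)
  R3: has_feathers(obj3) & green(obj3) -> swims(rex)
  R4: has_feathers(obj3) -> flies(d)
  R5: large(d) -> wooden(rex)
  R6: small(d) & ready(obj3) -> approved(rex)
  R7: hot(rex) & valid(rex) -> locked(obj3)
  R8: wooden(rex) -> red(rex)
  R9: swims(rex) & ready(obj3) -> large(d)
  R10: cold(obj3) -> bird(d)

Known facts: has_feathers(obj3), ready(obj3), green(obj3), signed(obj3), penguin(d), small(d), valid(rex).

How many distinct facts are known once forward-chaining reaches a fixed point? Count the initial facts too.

14

Round 1 fires R1, R3, R4, R6, giving blue(obj3), swims(rex), flies(d), approved(rex).
Round 2 fires R9, giving large(d).
Round 3 fires R5, giving wooden(rex).
Round 4 fires R8, giving red(rex).
Closure: {approved(rex), blue(obj3), flies(d), green(obj3), has_feathers(obj3), large(d), penguin(d), ready(obj3), red(rex), signed(obj3), small(d), swims(rex), valid(rex), wooden(rex)} — 14 facts.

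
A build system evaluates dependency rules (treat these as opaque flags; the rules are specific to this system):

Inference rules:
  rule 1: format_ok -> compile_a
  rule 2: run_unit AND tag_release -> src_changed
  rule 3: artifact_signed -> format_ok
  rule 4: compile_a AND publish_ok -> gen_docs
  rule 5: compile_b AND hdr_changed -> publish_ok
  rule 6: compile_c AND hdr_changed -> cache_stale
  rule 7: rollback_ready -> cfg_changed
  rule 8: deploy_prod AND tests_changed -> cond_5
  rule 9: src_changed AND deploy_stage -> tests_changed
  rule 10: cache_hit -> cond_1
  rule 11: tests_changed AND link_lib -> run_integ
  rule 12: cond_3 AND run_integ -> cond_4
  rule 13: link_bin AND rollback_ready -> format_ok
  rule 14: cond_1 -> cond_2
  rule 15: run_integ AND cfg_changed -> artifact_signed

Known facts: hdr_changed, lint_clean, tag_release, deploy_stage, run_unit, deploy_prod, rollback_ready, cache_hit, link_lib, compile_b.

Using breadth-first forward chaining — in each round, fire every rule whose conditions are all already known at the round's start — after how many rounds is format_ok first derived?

5

Round 1 fires rule 2, rule 5, rule 7, rule 10, giving src_changed, publish_ok, cfg_changed, cond_1.
Round 2 fires rule 9, rule 14, giving tests_changed, cond_2.
Round 3 fires rule 8, rule 11, giving cond_5, run_integ.
Round 4 fires rule 15, giving artifact_signed.
Round 5 fires rule 3, giving format_ok.
format_ok first appears in round 5.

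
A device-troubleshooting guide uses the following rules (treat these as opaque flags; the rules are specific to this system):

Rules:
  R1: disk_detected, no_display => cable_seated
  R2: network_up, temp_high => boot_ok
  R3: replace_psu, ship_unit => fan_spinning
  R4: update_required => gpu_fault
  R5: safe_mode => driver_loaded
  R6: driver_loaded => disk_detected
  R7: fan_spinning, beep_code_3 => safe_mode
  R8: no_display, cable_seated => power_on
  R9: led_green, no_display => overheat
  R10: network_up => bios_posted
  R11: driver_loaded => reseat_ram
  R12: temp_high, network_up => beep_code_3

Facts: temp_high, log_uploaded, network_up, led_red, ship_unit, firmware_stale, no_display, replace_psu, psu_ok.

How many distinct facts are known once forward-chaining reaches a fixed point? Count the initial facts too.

Round 1: R2 [network_up, temp_high => boot_ok]; R3 [replace_psu, ship_unit => fan_spinning]; R10 [network_up => bios_posted]; R12 [temp_high, network_up => beep_code_3]. New: boot_ok, fan_spinning, bios_posted, beep_code_3.
Round 2: R7 [fan_spinning, beep_code_3 => safe_mode]. New: safe_mode.
Round 3: R5 [safe_mode => driver_loaded]. New: driver_loaded.
Round 4: R6 [driver_loaded => disk_detected]; R11 [driver_loaded => reseat_ram]. New: disk_detected, reseat_ram.
Round 5: R1 [disk_detected, no_display => cable_seated]. New: cable_seated.
Round 6: R8 [no_display, cable_seated => power_on]. New: power_on.
Closure: {beep_code_3, bios_posted, boot_ok, cable_seated, disk_detected, driver_loaded, fan_spinning, firmware_stale, led_red, log_uploaded, network_up, no_display, power_on, psu_ok, replace_psu, reseat_ram, safe_mode, ship_unit, temp_high} — 19 facts.

19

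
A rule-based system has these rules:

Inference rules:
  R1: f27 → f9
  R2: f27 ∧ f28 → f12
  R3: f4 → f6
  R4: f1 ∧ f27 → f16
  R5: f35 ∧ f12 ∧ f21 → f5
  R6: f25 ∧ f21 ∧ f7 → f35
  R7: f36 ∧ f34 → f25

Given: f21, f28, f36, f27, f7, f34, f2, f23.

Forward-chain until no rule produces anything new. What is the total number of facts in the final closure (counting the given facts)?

13

Round 1: R1 [f27 → f9]; R2 [f27 ∧ f28 → f12]; R7 [f36 ∧ f34 → f25]. New: f9, f12, f25.
Round 2: R6 [f25 ∧ f21 ∧ f7 → f35]. New: f35.
Round 3: R5 [f35 ∧ f12 ∧ f21 → f5]. New: f5.
Closure: {f12, f2, f21, f23, f25, f27, f28, f34, f35, f36, f5, f7, f9} — 13 facts.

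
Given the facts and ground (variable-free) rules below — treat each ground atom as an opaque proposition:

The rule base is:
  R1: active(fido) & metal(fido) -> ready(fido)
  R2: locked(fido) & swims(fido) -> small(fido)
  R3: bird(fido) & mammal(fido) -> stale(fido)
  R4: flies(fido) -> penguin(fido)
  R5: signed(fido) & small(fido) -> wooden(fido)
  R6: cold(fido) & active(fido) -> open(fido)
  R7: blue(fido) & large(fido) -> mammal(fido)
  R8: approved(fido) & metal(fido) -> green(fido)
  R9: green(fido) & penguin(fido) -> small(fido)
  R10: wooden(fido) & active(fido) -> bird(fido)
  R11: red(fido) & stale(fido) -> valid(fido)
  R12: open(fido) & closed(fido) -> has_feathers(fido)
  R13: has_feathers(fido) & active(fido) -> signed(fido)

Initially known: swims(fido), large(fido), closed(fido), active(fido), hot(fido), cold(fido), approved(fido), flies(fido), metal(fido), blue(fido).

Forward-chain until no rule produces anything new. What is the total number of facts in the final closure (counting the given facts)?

Round 1: R1 [active(fido) & metal(fido) -> ready(fido)]; R4 [flies(fido) -> penguin(fido)]; R6 [cold(fido) & active(fido) -> open(fido)]; R7 [blue(fido) & large(fido) -> mammal(fido)]; R8 [approved(fido) & metal(fido) -> green(fido)]. Adds ready(fido), penguin(fido), open(fido), mammal(fido), green(fido).
Round 2: R9 [green(fido) & penguin(fido) -> small(fido)]; R12 [open(fido) & closed(fido) -> has_feathers(fido)]. Adds small(fido), has_feathers(fido).
Round 3: R13 [has_feathers(fido) & active(fido) -> signed(fido)]. Adds signed(fido).
Round 4: R5 [signed(fido) & small(fido) -> wooden(fido)]. Adds wooden(fido).
Round 5: R10 [wooden(fido) & active(fido) -> bird(fido)]. Adds bird(fido).
Round 6: R3 [bird(fido) & mammal(fido) -> stale(fido)]. Adds stale(fido).
Closure: {active(fido), approved(fido), bird(fido), blue(fido), closed(fido), cold(fido), flies(fido), green(fido), has_feathers(fido), hot(fido), large(fido), mammal(fido), metal(fido), open(fido), penguin(fido), ready(fido), signed(fido), small(fido), stale(fido), swims(fido), wooden(fido)} — 21 facts.

21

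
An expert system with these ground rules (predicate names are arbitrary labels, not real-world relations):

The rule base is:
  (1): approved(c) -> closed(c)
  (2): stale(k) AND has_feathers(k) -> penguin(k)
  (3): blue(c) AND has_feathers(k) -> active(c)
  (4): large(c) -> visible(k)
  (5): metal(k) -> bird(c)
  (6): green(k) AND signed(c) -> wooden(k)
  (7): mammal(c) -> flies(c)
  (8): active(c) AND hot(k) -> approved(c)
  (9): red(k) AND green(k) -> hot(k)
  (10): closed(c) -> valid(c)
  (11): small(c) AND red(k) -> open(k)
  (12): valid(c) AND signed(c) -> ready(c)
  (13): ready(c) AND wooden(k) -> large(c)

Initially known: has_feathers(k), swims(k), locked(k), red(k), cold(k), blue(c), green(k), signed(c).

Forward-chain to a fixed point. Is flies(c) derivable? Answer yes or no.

no

Round 1 — (3), (6), (9), derive active(c), wooden(k), hot(k).
Round 2 — (8), derive approved(c).
Round 3 — (1), derive closed(c).
Round 4 — (10), derive valid(c).
Round 5 — (12), derive ready(c).
Round 6 — (13), derive large(c).
Round 7 — (4), derive visible(k).
Fixed point reached. flies(c) is concluded only by (7); (7) needs mammal(c) (never derived).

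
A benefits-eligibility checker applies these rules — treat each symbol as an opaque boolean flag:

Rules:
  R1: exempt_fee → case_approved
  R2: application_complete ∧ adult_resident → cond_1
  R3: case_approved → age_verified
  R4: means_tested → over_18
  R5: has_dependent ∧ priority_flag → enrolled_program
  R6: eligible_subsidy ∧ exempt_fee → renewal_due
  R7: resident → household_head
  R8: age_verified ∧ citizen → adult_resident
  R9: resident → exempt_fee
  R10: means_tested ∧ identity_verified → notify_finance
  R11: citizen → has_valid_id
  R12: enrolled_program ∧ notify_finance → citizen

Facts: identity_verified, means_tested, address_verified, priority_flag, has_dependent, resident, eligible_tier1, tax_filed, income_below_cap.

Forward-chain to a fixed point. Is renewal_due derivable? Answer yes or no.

no

[1] R4 [means_tested → over_18]; R5 [has_dependent ∧ priority_flag → enrolled_program]; R7 [resident → household_head]; R9 [resident → exempt_fee]; R10 [means_tested ∧ identity_verified → notify_finance]. ⇒ new: over_18, enrolled_program, household_head, exempt_fee, notify_finance.
[2] R1 [exempt_fee → case_approved]; R12 [enrolled_program ∧ notify_finance → citizen]. ⇒ new: case_approved, citizen.
[3] R3 [case_approved → age_verified]; R11 [citizen → has_valid_id]. ⇒ new: age_verified, has_valid_id.
[4] R8 [age_verified ∧ citizen → adult_resident]. ⇒ new: adult_resident.
Fixed point reached. renewal_due is concluded only by R6; R6 needs eligible_subsidy (never derived).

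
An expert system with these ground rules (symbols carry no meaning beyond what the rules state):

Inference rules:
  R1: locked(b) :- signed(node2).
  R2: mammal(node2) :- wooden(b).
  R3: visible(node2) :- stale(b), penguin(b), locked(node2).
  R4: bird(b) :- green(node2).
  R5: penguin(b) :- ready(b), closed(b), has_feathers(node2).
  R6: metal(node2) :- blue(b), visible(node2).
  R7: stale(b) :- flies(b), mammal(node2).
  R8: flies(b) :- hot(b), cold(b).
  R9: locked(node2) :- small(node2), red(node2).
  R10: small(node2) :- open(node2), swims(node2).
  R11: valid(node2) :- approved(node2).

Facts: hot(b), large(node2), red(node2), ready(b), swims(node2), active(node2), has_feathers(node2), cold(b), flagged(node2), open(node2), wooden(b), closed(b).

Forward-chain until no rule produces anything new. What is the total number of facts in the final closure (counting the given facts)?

[1] R2 [mammal(node2) :- wooden(b).]; R5 [penguin(b) :- ready(b), closed(b), has_feathers(node2).]; R8 [flies(b) :- hot(b), cold(b).]; R10 [small(node2) :- open(node2), swims(node2).]. ⇒ new: mammal(node2), penguin(b), flies(b), small(node2).
[2] R7 [stale(b) :- flies(b), mammal(node2).]; R9 [locked(node2) :- small(node2), red(node2).]. ⇒ new: stale(b), locked(node2).
[3] R3 [visible(node2) :- stale(b), penguin(b), locked(node2).]. ⇒ new: visible(node2).
Closure: {active(node2), closed(b), cold(b), flagged(node2), flies(b), has_feathers(node2), hot(b), large(node2), locked(node2), mammal(node2), open(node2), penguin(b), ready(b), red(node2), small(node2), stale(b), swims(node2), visible(node2), wooden(b)} — 19 facts.

19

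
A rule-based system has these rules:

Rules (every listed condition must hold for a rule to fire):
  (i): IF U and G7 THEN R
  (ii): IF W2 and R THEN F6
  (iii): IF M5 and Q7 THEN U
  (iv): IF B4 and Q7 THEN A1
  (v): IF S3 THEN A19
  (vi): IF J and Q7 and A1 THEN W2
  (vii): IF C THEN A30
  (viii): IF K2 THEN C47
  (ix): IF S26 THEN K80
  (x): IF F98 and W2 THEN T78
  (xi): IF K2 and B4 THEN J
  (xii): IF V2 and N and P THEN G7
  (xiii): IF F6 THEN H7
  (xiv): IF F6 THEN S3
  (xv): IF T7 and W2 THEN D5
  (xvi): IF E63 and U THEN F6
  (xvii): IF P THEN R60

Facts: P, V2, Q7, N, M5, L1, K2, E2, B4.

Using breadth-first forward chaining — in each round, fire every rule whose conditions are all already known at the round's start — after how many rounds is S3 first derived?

Round 1: (iii) [IF M5 and Q7 THEN U]; (iv) [IF B4 and Q7 THEN A1]; (viii) [IF K2 THEN C47]; (xi) [IF K2 and B4 THEN J]; (xii) [IF V2 and N and P THEN G7]; (xvii) [IF P THEN R60]. New: U, A1, C47, J, G7, R60.
Round 2: (i) [IF U and G7 THEN R]; (vi) [IF J and Q7 and A1 THEN W2]. New: R, W2.
Round 3: (ii) [IF W2 and R THEN F6]. New: F6.
Round 4: (xiii) [IF F6 THEN H7]; (xiv) [IF F6 THEN S3]. New: H7, S3.
S3 first appears in round 4.

4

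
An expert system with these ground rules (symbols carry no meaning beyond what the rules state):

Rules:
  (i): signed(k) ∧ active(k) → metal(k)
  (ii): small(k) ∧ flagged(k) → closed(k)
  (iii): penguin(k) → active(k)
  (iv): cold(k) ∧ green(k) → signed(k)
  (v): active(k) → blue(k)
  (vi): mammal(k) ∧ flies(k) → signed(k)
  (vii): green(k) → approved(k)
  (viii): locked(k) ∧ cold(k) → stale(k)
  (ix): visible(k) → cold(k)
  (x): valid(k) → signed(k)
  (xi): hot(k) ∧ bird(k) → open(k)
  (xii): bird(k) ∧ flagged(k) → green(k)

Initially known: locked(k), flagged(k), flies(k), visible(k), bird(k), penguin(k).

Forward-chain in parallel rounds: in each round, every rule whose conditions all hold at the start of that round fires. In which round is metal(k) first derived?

3

Round 1: (iii) [penguin(k) → active(k)]; (ix) [visible(k) → cold(k)]; (xii) [bird(k) ∧ flagged(k) → green(k)]. New: active(k), cold(k), green(k).
Round 2: (iv) [cold(k) ∧ green(k) → signed(k)]; (v) [active(k) → blue(k)]; (vii) [green(k) → approved(k)]; (viii) [locked(k) ∧ cold(k) → stale(k)]. New: signed(k), blue(k), approved(k), stale(k).
Round 3: (i) [signed(k) ∧ active(k) → metal(k)]. New: metal(k).
metal(k) first appears in round 3.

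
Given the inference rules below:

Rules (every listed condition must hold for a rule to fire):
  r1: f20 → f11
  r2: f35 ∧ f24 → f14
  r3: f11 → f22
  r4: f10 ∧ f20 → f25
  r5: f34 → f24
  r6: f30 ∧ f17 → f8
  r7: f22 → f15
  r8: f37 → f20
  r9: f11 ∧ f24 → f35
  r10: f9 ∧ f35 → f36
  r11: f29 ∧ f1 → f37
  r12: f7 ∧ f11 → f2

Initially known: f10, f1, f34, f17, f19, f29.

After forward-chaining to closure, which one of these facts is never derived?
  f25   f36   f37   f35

Round 1 fires r5, r11, giving f24, f37.
Round 2 fires r8, giving f20.
Round 3 fires r1, r4, giving f11, f25.
Round 4 fires r3, r9, giving f22, f35.
Round 5 fires r2, r7, giving f14, f15.
Derived: f37 (round 1), f35 (round 4), f25 (round 3). f36 never appears in any round.

f36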